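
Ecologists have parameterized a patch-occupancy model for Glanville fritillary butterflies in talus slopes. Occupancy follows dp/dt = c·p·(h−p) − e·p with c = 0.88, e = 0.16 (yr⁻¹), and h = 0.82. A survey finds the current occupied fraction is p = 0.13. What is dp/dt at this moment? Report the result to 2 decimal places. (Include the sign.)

0.06

Colonization term: c·p·(h−p) = 0.88×0.13×0.6900 = 0.07894.
Extinction term: e·p = 0.02080.
dp/dt = 0.07894 − 0.02080 = 0.05814.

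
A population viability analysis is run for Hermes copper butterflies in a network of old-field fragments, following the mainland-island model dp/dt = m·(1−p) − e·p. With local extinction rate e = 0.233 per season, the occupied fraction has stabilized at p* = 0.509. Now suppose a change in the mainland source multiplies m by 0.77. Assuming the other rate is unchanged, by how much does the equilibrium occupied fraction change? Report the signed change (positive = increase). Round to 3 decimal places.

-0.065

Balance m(1−p*) = e·p* gives m = e·p*/(1−p*) = 0.233×0.50900/0.49100 = 0.24154.
New p* = m/(m+e) = 0.18599/(0.18599+0.23300) = 0.44390.
Δp* = 0.44390 − 0.50900 = -0.06510.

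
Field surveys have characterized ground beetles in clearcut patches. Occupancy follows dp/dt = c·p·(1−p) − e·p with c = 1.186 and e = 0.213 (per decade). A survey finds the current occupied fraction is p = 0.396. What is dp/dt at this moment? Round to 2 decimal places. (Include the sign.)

0.20

Colonization term: c·p·(1−p) = 1.186×0.396×0.6040 = 0.28367.
Extinction term: e·p = 0.08435.
dp/dt = 0.28367 − 0.08435 = 0.19932.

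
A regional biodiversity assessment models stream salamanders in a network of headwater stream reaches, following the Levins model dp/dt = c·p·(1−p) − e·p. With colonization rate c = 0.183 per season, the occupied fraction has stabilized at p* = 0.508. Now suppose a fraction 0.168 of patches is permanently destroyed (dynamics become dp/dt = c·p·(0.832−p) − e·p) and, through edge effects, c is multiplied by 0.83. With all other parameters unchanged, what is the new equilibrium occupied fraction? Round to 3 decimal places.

0.239

Balance c(1−p*) = e gives e = 0.183×(1 − 0.50800) = 0.09004.
New p* = 0.832 − e/c = 0.832 − 0.09004/0.15189 = 0.23920.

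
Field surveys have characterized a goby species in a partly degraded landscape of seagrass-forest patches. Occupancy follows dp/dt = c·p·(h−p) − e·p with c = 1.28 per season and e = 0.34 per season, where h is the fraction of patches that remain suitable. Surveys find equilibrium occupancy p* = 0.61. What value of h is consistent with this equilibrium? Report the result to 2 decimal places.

0.88

At equilibrium c(h−p*) = e, so h = p* + e/c.
h = 0.61 + 0.34/1.28 = 0.61 + 0.2656 = 0.8756.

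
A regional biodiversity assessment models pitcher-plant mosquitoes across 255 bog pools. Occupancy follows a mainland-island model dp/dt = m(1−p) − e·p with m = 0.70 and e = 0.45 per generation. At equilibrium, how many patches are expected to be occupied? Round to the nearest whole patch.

p* = m/(m+e) = 0.70/1.1500 = 0.6087.
Expected occupied patches = N × p* = 255 × 0.6087 = 155.22 ≈ 155.

155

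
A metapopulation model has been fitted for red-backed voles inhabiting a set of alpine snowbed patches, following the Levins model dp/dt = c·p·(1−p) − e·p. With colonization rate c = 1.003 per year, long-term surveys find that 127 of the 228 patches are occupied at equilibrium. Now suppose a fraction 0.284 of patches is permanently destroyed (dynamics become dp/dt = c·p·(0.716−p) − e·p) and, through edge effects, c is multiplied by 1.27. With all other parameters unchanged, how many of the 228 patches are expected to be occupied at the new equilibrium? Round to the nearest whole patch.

84

Observed p* = 127/228 = 0.55702.
Balance c(1−p*) = e gives e = 1.003×(1 − 0.55702) = 0.44431.
New p* = 0.716 − e/c = 0.716 − 0.44431/1.27381 = 0.36720.
Expected occupied = 228 × 0.36720 = 83.72 ≈ 84.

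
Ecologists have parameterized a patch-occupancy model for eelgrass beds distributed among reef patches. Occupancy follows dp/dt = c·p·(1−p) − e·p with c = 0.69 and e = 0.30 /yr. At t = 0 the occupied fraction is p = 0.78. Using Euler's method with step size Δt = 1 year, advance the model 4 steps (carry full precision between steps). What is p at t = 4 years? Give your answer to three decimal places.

0.583

Update rule: p ← p + [c·p·(1−p) − e·p]·Δt with Δt = 1.
t = 1: p = 0.78000 + (-0.11560) = 0.66440
t = 2: p = 0.66440 + (-0.04547) = 0.61893
t = 3: p = 0.61893 + (-0.02294) = 0.59599
t = 4: p = 0.59599 + (-0.01266) = 0.58334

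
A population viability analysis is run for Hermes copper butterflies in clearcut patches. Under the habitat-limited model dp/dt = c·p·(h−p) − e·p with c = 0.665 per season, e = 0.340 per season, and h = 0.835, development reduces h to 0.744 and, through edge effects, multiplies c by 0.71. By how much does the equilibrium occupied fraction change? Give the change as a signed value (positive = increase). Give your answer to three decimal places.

Before: p* = h − e/c = 0.835 − 0.340/0.665 = 0.835 − 0.5113 = 0.3237.
After: c = 0.47215, e = 0.34, h = 0.744; p* = 0.744 − 0.34/0.47215 = 0.0239.
Δp* = 0.0239 − 0.3237 = -0.2998.

-0.300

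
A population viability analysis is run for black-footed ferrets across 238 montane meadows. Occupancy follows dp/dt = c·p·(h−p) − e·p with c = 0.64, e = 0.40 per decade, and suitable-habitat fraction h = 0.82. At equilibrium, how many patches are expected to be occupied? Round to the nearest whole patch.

p* = h − e/c = 0.82 − 0.6250 = 0.1950.
Expected occupied patches = N × p* = 238 × 0.1950 = 46.41 ≈ 46.

46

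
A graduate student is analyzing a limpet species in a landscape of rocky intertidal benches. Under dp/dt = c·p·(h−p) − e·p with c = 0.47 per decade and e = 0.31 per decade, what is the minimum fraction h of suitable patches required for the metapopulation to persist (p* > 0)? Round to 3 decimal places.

p* = h − e/c is positive only when h > e/c.
h_min = e/c = 0.31/0.47 = 0.6596.

0.660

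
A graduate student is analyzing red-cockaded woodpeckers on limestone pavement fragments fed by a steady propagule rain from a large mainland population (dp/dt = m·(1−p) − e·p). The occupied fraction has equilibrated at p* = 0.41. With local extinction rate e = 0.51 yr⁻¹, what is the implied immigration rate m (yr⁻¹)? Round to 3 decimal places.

0.354

At equilibrium m(1−p*) = e·p*, so m = e·p*/(1−p*).
m = 0.51 × 0.41 / 0.5900 = 0.2091/0.5900 = 0.3544.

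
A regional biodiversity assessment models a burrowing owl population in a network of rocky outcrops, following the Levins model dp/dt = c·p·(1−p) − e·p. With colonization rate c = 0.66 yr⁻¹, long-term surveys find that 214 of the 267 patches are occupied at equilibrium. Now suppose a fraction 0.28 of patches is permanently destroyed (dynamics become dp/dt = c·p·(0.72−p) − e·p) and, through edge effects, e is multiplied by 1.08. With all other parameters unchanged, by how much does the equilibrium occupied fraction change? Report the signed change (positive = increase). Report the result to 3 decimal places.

Observed p* = 214/267 = 0.80150.
Balance c(1−p*) = e gives e = 0.66×(1 − 0.80150) = 0.13101.
New p* = 0.72 − e/c = 0.72 − 0.14149/0.66000 = 0.50562.
Δp* = 0.50562 − 0.80150 = -0.29588.

-0.296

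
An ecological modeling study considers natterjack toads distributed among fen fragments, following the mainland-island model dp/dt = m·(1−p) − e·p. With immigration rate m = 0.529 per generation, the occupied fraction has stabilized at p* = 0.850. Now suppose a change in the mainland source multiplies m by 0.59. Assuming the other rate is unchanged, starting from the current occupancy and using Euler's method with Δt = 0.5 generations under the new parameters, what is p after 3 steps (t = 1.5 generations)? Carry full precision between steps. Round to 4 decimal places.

0.8104

Balance m(1−p*) = e·p* gives e = m(1−p*)/p* = 0.529×0.15000/0.85000 = 0.09335.
Starting from p₀ = 0.85000; update p ← p + (dp/dt)·Δt with the new parameters.
t = 0.5: p = 0.85000 + (-0.01627) = 0.83373
t = 1: p = 0.83373 + (-0.01297) = 0.82076
t = 1.5: p = 0.82076 + (-0.01034) = 0.81042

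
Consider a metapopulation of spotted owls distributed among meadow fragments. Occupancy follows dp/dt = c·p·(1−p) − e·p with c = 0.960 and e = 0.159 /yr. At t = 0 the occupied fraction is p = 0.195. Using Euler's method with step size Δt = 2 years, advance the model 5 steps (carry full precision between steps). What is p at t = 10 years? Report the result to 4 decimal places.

Update rule: p ← p + [c·p·(1−p) − e·p]·Δt with Δt = 2.
  1  |  dp/dt·Δt = +0.239382  |  p_1 = 0.434382
  2  |  dp/dt·Δt = +0.333600  |  p_2 = 0.767982
  3  |  dp/dt·Δt = +0.097899  |  p_3 = 0.865880
  4  |  dp/dt·Δt = -0.052377  |  p_4 = 0.813503
  5  |  dp/dt·Δt = +0.032600  |  p_5 = 0.846103

0.8461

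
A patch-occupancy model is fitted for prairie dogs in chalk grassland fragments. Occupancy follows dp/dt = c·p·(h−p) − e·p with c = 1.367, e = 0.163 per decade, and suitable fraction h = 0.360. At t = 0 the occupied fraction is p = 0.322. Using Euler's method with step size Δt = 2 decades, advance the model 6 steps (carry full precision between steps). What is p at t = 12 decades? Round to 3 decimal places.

Update rule: p ← p + [c·p·(h−p) − e·p]·Δt with Δt = 2.
p: 0.32200 → 0.25048  (Δp = -0.07152)
p: 0.25048 → 0.24382  (Δp = -0.00666)
p: 0.24382 → 0.24178  (Δp = -0.00204)
p: 0.24178 → 0.24111  (Δp = -0.00068)
p: 0.24111 → 0.24088  (Δp = -0.00023)
p: 0.24088 → 0.24080  (Δp = -0.00008)

0.241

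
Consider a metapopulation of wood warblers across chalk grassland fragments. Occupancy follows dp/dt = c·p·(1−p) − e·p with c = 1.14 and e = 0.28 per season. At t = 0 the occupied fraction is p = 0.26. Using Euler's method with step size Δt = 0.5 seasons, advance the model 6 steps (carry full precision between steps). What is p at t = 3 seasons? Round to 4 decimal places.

Update rule: p ← p + [c·p·(1−p) − e·p]·Δt with Δt = 0.5.
step 1: Δp = +0.07327, p = 0.33327
step 2: Δp = +0.08000, p = 0.41326
step 3: Δp = +0.08035, p = 0.49362
step 4: Δp = +0.07337, p = 0.56699
step 5: Δp = +0.06056, p = 0.62755
step 6: Δp = +0.04537, p = 0.67292

0.6729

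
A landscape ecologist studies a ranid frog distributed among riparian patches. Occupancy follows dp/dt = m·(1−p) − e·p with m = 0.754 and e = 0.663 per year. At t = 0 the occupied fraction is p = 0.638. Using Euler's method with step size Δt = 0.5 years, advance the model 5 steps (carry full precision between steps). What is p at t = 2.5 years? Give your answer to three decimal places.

Update rule: p ← p + [m·(1−p) − e·p]·Δt with Δt = 0.5.
t = 0.5: p = 0.63800 + (-0.07502) = 0.56298
t = 1: p = 0.56298 + (-0.02187) = 0.54111
t = 1.5: p = 0.54111 + (-0.00637) = 0.53473
t = 2: p = 0.53473 + (-0.00186) = 0.53287
t = 2.5: p = 0.53287 + (-0.00054) = 0.53233

0.532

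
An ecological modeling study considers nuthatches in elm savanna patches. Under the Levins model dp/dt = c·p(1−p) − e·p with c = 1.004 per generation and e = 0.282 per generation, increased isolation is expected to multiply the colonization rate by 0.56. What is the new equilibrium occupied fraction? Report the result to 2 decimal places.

Before: p* = 1 − 0.282/1.004 = 0.7191.
After the change, c = 0.56224, e = 0.282, so p* = 1 − 0.282/0.56224 = 0.4984.

0.50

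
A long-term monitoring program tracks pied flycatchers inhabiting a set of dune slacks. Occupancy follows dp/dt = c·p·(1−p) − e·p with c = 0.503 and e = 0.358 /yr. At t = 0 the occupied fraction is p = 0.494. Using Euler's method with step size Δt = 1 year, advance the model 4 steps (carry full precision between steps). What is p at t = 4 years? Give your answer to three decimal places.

0.365

Update rule: p ← p + [c·p·(1−p) − e·p]·Δt with Δt = 1.
t = 1: p = 0.49400 + (-0.05112) = 0.44288
t = 2: p = 0.44288 + (-0.03444) = 0.40844
t = 3: p = 0.40844 + (-0.02469) = 0.38375
t = 4: p = 0.38375 + (-0.01843) = 0.36532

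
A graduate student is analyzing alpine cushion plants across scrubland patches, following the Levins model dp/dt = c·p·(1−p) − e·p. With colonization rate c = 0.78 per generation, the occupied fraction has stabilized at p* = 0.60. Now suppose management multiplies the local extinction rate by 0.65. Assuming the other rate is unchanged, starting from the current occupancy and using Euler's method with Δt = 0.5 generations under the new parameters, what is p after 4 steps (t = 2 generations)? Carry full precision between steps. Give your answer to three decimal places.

0.696

Balance c(1−p*) = e gives e = 0.78×(1 − 0.60000) = 0.31200.
Starting from p₀ = 0.60000; update p ← p + (dp/dt)·Δt with the new parameters.
  1  |  dp/dt·Δt = +0.032760  |  p_1 = 0.632760
  2  |  dp/dt·Δt = +0.026464  |  p_2 = 0.659224
  3  |  dp/dt·Δt = +0.020767  |  p_3 = 0.679992
  4  |  dp/dt·Δt = +0.015914  |  p_4 = 0.695906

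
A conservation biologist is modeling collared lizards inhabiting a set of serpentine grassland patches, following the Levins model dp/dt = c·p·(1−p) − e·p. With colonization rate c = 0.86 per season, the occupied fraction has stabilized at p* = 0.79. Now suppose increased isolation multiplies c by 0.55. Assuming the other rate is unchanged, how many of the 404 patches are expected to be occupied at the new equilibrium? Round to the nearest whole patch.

250

Balance c(1−p*) = e gives e = 0.86×(1 − 0.79000) = 0.18060.
New p* = 1 − e/c = 1 − 0.18060/0.47300 = 0.61818.
Expected occupied = 404 × 0.61818 = 249.74 ≈ 250.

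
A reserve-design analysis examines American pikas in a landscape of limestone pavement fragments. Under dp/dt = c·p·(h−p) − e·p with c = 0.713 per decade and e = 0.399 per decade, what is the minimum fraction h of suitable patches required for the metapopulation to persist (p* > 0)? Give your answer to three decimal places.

0.560

p* = h − e/c is positive only when h > e/c.
h_min = e/c = 0.399/0.713 = 0.5596.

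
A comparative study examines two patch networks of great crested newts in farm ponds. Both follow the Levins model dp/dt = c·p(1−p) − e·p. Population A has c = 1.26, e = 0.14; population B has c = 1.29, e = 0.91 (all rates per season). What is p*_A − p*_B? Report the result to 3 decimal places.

A: p*_A = 1 − 0.14/1.26 = 0.8889.
B: p*_B = 1 − 0.91/1.29 = 0.2946.
p*_A − p*_B = 0.8889 − 0.2946 = 0.5943.

0.594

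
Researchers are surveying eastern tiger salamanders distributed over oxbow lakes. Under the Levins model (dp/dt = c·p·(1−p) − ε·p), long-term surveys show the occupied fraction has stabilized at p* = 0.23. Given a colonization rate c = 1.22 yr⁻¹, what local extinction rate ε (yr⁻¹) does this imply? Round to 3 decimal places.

At equilibrium c(1−p*) = ε.
ε = 1.22 × (1 − 0.23) = 1.22 × 0.7700 = 0.9394.

0.939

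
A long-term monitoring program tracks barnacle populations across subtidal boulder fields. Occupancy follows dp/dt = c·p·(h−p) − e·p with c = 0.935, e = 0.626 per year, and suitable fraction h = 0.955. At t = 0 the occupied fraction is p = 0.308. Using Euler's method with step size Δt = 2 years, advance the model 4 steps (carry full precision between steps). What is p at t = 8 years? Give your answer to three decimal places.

Update rule: p ← p + [c·p·(h−p) − e·p]·Δt with Δt = 2.
t = 2: p = 0.30800 + (-0.01297) = 0.29503
t = 4: p = 0.29503 + (-0.00527) = 0.28976
t = 6: p = 0.28976 + (-0.00232) = 0.28744
t = 8: p = 0.28744 + (-0.00105) = 0.28639

0.286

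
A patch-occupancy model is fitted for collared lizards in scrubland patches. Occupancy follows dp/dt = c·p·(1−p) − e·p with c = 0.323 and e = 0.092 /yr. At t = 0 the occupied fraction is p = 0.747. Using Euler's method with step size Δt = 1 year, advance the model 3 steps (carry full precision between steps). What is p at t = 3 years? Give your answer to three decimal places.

Update rule: p ← p + [c·p·(1−p) − e·p]·Δt with Δt = 1.
p: 0.74700 → 0.73932  (Δp = -0.00768)
p: 0.73932 → 0.73355  (Δp = -0.00577)
p: 0.73355 → 0.72920  (Δp = -0.00436)

0.729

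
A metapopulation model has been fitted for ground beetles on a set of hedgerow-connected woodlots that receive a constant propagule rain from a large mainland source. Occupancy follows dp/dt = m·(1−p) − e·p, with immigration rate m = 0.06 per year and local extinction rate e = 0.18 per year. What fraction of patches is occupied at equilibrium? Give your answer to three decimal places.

Setting dp/dt = 0: m − m·p* = e·p*, so m = (m+e)·p*.
p* = m/(m+e) = 0.06/(0.06+0.18) = 0.06/0.2400 = 0.2500.

0.250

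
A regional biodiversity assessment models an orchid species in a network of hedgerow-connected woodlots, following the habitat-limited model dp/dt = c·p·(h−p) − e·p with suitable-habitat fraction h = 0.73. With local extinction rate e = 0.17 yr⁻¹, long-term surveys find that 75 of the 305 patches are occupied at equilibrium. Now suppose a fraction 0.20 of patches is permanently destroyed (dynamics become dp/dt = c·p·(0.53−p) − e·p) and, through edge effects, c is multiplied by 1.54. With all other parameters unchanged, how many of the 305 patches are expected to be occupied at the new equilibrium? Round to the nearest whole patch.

Observed p* = 75/305 = 0.24590.
Balance c(h−p*) = e gives c = e/(0.73 − 0.24590) = 0.17/0.48410 = 0.35117.
New p* = 0.53 − e/c = 0.53 − 0.17000/0.54080 = 0.21565.
Expected occupied = 305 × 0.21565 = 65.77 ≈ 66.

66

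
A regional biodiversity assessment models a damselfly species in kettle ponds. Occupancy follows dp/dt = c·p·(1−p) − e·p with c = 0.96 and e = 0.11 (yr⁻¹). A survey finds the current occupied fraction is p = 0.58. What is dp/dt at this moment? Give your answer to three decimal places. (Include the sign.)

0.170

Colonization term: c·p·(1−p) = 0.96×0.58×0.4200 = 0.23386.
Extinction term: e·p = 0.06380.
dp/dt = 0.23386 − 0.06380 = 0.17006.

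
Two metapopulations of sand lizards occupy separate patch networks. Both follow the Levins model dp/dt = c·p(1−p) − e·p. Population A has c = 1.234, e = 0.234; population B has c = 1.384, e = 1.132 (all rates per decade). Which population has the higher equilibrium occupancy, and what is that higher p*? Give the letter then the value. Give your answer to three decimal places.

A, 0.810

A: p*_A = 1 − 0.234/1.234 = 0.8104.
B: p*_B = 1 − 1.132/1.384 = 0.1821.
A is higher at 0.8104.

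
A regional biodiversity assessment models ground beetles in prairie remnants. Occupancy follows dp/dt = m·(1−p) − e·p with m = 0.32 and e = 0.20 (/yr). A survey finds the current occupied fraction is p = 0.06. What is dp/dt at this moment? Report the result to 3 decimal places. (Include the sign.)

0.289

Colonization term: m·(1−p) = 0.32×0.9400 = 0.30080.
Extinction term: e·p = 0.01200.
dp/dt = 0.30080 − 0.01200 = 0.28880.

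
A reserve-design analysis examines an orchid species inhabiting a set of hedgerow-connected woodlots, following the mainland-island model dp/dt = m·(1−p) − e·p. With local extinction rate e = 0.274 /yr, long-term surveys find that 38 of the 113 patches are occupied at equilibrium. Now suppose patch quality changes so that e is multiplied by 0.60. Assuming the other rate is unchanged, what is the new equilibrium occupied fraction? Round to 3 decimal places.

Observed p* = 38/113 = 0.33628.
Balance m(1−p*) = e·p* gives m = e·p*/(1−p*) = 0.274×0.33628/0.66372 = 0.13882.
New p* = m/(m+e) = 0.13882/(0.13882+0.16440) = 0.45782.

0.458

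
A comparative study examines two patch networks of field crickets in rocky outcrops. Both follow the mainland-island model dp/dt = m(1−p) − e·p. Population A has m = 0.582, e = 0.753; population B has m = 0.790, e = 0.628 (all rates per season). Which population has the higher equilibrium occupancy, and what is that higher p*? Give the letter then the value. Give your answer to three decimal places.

A: p*_A = m/(m+e) = 0.582/1.3350 = 0.4360.
B: p*_B = 0.790/1.4180 = 0.5571.
B is higher at 0.5571.

B, 0.557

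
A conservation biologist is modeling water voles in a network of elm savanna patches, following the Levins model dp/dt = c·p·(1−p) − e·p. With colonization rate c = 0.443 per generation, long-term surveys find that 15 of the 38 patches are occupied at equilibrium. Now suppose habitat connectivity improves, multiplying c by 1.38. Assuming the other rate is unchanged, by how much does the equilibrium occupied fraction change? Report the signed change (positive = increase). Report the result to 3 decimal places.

0.167

Observed p* = 15/38 = 0.39474.
Balance c(1−p*) = e gives e = 0.443×(1 − 0.39474) = 0.26813.
New p* = 1 − e/c = 1 − 0.26813/0.61134 = 0.56141.
Δp* = 0.56141 − 0.39474 = +0.16667.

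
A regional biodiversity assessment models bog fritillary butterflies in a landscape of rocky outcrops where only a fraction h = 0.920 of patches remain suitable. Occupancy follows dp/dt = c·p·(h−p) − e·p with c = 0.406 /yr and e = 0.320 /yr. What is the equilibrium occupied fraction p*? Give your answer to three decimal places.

Setting dp/dt = 0 and dividing by p* gives c·(h−p*) = e.
So p* = h − e/c = 0.920 − 0.320/0.406 = 0.920 − 0.7882 = 0.1318.

0.132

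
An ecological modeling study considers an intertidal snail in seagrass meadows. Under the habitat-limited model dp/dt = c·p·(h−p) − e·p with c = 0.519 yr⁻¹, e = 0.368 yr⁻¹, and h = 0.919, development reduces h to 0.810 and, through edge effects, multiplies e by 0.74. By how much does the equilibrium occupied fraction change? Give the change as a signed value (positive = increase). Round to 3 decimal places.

0.075

Before: p* = h − e/c = 0.919 − 0.368/0.519 = 0.919 − 0.7091 = 0.2099.
After: c = 0.519, e = 0.27232, h = 0.810; p* = 0.810 − 0.27232/0.519 = 0.2853.
Δp* = 0.2853 − 0.2099 = +0.0754.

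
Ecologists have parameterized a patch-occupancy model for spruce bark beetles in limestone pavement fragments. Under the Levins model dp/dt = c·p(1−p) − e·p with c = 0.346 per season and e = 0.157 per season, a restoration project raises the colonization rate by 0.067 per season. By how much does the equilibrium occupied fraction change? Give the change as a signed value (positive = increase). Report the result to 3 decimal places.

Before: p* = 1 − 0.157/0.346 = 0.5462.
After the change, c = 0.413, e = 0.157, so p* = 1 − 0.157/0.413 = 0.6199.
Δp* = 0.6199 − 0.5462 = +0.0736.

0.074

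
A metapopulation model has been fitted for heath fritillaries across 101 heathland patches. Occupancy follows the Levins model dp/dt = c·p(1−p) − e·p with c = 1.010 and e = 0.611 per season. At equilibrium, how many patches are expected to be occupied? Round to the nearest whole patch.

p* = 1 − e/c = 1 − 0.611/1.010 = 0.3950.
Expected occupied patches = N × p* = 101 × 0.3950 = 39.90 ≈ 40.

40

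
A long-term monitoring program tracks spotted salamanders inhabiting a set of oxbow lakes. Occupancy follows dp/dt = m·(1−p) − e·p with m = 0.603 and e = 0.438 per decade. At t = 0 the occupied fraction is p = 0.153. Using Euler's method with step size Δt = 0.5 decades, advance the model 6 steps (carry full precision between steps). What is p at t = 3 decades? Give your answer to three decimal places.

0.574

Update rule: p ← p + [m·(1−p) − e·p]·Δt with Δt = 0.5.
  1  |  dp/dt·Δt = +0.221863  |  p_1 = 0.374864
  2  |  dp/dt·Δt = +0.106384  |  p_2 = 0.481247
  3  |  dp/dt·Δt = +0.051011  |  p_3 = 0.532258
  4  |  dp/dt·Δt = +0.024460  |  p_4 = 0.556718
  5  |  dp/dt·Δt = +0.011728  |  p_5 = 0.568446
  6  |  dp/dt·Δt = +0.005624  |  p_6 = 0.574070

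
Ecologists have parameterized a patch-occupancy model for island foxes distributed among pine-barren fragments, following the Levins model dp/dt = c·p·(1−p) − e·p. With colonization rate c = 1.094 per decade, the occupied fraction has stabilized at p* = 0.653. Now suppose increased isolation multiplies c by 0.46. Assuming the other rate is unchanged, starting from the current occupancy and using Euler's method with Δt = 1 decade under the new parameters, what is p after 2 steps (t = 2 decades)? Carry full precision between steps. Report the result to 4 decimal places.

Balance c(1−p*) = e gives e = 1.094×(1 − 0.65300) = 0.37962.
Starting from p₀ = 0.65300; update p ← p + (dp/dt)·Δt with the new parameters.
t = 1: p = 0.65300 + (-0.13386) = 0.51914
t = 2: p = 0.51914 + (-0.07145) = 0.44769

0.4477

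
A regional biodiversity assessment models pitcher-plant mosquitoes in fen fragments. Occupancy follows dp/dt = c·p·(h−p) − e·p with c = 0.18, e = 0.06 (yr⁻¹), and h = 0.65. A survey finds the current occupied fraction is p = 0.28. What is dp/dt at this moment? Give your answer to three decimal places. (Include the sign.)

Colonization term: c·p·(h−p) = 0.18×0.28×0.3700 = 0.01865.
Extinction term: e·p = 0.01680.
dp/dt = 0.01865 − 0.01680 = 0.00185.

0.002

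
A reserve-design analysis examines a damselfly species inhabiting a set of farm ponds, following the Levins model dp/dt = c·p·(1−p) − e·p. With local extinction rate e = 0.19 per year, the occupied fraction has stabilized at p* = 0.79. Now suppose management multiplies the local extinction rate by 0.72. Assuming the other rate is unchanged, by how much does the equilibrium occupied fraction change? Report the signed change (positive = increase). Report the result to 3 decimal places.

Balance c(1−p*) = e gives c = e/(1 − 0.79000) = 0.19/0.21000 = 0.90476.
New p* = 1 − e/c = 1 − 0.13680/0.90476 = 0.84880.
Δp* = 0.84880 − 0.79000 = +0.05880.

0.059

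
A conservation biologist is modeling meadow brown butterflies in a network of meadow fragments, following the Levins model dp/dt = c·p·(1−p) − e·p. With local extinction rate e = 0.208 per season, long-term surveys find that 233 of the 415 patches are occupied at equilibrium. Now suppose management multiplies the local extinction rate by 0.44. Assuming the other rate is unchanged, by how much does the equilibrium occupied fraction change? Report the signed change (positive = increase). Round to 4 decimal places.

0.2456

Observed p* = 233/415 = 0.56145.
Balance c(1−p*) = e gives c = e/(1 − 0.56145) = 0.208/0.43855 = 0.47429.
New p* = 1 − e/c = 1 − 0.09152/0.47429 = 0.80704.
Δp* = 0.80704 − 0.56145 = +0.24559.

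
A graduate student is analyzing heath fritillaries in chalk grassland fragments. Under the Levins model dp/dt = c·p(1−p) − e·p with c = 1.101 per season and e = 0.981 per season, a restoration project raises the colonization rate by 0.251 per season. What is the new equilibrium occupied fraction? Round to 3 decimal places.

Before: p* = 1 − 0.981/1.101 = 0.1090.
After the change, c = 1.352, e = 0.981, so p* = 1 − 0.981/1.352 = 0.2744.

0.274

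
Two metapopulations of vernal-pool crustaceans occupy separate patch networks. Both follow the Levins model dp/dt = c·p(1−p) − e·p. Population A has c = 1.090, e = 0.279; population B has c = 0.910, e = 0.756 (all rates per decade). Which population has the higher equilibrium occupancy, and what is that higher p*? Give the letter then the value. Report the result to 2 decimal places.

A: p*_A = 1 − 0.279/1.090 = 0.7440.
B: p*_B = 1 − 0.756/0.910 = 0.1692.
A is higher at 0.7440.

A, 0.74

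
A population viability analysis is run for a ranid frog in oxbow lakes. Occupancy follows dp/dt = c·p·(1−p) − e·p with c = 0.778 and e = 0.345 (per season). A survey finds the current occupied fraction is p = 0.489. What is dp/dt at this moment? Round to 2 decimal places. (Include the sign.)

Colonization term: c·p·(1−p) = 0.778×0.489×0.5110 = 0.19441.
Extinction term: e·p = 0.16870.
dp/dt = 0.19441 − 0.16870 = 0.02570.

0.03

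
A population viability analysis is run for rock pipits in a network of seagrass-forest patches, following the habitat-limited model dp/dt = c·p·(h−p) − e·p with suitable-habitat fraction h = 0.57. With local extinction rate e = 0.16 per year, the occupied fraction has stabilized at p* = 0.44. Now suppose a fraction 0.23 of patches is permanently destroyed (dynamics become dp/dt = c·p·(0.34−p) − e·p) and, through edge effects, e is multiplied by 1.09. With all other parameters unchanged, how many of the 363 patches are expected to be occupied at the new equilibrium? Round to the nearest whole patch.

Balance c(h−p*) = e gives c = e/(0.57 − 0.44000) = 0.16/0.13000 = 1.23077.
New p* = 0.34 − e/c = 0.34 − 0.17440/1.23077 = 0.19830.
Expected occupied = 363 × 0.19830 = 71.98 ≈ 72.

72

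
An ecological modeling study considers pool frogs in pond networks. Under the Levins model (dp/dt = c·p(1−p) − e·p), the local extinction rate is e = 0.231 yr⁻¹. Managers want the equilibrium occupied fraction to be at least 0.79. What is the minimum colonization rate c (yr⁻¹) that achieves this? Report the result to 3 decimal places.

1.100

p* = 1 − e/c ≥ 0.79 requires e/c ≤ 0.2100, i.e. c ≥ e/0.2100.
c_min = 0.231/0.2100 = 1.1000.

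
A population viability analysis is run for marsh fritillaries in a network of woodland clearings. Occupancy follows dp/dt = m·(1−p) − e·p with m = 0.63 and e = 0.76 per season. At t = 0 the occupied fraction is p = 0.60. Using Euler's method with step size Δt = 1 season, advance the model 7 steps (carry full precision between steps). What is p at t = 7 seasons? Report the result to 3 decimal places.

Update rule: p ← p + [m·(1−p) − e·p]·Δt with Δt = 1.
step 1: Δp = -0.20400, p = 0.39600
step 2: Δp = +0.07956, p = 0.47556
step 3: Δp = -0.03103, p = 0.44453
step 4: Δp = +0.01210, p = 0.45663
step 5: Δp = -0.00472, p = 0.45191
step 6: Δp = +0.00184, p = 0.45375
step 7: Δp = -0.00072, p = 0.45304

0.453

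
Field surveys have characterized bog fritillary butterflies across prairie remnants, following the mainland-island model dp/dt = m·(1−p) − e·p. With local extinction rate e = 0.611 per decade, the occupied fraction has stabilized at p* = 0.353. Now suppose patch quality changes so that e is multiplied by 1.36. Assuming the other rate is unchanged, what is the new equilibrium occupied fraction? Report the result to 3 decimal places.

0.286

Balance m(1−p*) = e·p* gives m = e·p*/(1−p*) = 0.611×0.35300/0.64700 = 0.33336.
New p* = m/(m+e) = 0.33336/(0.33336+0.83096) = 0.28631.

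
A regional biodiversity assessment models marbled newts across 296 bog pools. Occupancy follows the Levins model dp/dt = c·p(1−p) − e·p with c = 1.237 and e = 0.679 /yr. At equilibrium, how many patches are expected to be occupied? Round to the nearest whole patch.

p* = 1 − e/c = 1 − 0.679/1.237 = 0.4511.
Expected occupied patches = N × p* = 296 × 0.4511 = 133.52 ≈ 134.

134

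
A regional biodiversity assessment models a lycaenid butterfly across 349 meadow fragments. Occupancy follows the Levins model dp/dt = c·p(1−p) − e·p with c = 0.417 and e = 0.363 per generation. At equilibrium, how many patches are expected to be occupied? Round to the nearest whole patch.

p* = 1 − e/c = 1 − 0.363/0.417 = 0.1295.
Expected occupied patches = N × p* = 349 × 0.1295 = 45.19 ≈ 45.

45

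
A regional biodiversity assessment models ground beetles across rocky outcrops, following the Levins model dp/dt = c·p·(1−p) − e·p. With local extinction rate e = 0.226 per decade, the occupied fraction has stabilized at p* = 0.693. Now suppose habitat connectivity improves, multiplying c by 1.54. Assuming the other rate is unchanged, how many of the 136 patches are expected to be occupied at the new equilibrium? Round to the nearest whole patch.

109

Balance c(1−p*) = e gives c = e/(1 − 0.69300) = 0.226/0.30700 = 0.73616.
New p* = 1 − e/c = 1 − 0.22600/1.13369 = 0.80065.
Expected occupied = 136 × 0.80065 = 108.89 ≈ 109.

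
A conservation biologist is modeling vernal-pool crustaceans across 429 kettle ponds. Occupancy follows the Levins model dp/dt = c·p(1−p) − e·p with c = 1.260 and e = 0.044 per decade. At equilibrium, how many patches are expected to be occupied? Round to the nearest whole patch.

p* = 1 − e/c = 1 − 0.044/1.260 = 0.9651.
Expected occupied patches = N × p* = 429 × 0.9651 = 414.02 ≈ 414.

414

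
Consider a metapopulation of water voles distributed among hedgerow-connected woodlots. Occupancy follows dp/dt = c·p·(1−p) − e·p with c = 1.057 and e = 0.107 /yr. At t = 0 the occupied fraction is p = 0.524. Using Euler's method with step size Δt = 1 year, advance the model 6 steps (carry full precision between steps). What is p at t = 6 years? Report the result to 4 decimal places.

Update rule: p ← p + [c·p·(1−p) − e·p]·Δt with Δt = 1.
t = 1: p = 0.52400 + (+0.20757) = 0.73157
t = 2: p = 0.73157 + (+0.12929) = 0.86086
t = 3: p = 0.86086 + (+0.03449) = 0.89536
t = 4: p = 0.89536 + (+0.00323) = 0.89859
t = 5: p = 0.89859 + (+0.00017) = 0.89876
t = 6: p = 0.89876 + (+0.00001) = 0.89877

0.8988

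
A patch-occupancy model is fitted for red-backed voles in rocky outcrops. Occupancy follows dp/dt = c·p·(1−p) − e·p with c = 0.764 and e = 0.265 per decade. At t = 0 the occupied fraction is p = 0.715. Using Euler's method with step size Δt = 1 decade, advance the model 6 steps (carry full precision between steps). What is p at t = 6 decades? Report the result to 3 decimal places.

Update rule: p ← p + [c·p·(1−p) − e·p]·Δt with Δt = 1.
step 1: Δp = -0.03379, p = 0.68121
step 2: Δp = -0.01461, p = 0.66660
step 3: Δp = -0.00685, p = 0.65975
step 4: Δp = -0.00333, p = 0.65642
step 5: Δp = -0.00164, p = 0.65477
step 6: Δp = -0.00082, p = 0.65396

0.654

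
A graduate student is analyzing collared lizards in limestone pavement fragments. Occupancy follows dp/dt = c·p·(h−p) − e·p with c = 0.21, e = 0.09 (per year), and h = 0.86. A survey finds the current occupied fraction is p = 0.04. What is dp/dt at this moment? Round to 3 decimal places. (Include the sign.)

0.003

Colonization term: c·p·(h−p) = 0.21×0.04×0.8200 = 0.00689.
Extinction term: e·p = 0.00360.
dp/dt = 0.00689 − 0.00360 = 0.00329.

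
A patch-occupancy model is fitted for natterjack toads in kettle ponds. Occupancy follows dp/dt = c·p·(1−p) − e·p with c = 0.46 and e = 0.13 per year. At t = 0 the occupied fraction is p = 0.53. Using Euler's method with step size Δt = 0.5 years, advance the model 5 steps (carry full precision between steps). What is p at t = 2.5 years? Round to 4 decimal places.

Update rule: p ← p + [c·p·(1−p) − e·p]·Δt with Δt = 0.5.
t = 0.5: p = 0.53000 + (+0.02284) = 0.55284
t = 1: p = 0.55284 + (+0.02092) = 0.57377
t = 1.5: p = 0.57377 + (+0.01895) = 0.59272
t = 2: p = 0.59272 + (+0.01700) = 0.60972
t = 2.5: p = 0.60972 + (+0.01510) = 0.62482

0.6248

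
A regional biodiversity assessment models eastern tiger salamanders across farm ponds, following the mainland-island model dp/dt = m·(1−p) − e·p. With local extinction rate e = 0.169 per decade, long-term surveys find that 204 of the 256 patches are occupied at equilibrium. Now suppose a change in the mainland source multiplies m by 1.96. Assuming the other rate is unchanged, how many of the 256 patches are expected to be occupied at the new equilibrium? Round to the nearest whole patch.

227

Observed p* = 204/256 = 0.79688.
Balance m(1−p*) = e·p* gives m = e·p*/(1−p*) = 0.169×0.79688/0.20312 = 0.66302.
New p* = m/(m+e) = 1.29952/(1.29952+0.16900) = 0.88492.
Expected occupied = 256 × 0.88492 = 226.54 ≈ 227.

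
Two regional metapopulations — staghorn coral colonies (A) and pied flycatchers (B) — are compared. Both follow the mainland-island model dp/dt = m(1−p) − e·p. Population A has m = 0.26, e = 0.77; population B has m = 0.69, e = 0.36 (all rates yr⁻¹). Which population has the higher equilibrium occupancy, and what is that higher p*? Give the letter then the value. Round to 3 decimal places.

B, 0.657

A: p*_A = m/(m+e) = 0.26/1.0300 = 0.2524.
B: p*_B = 0.69/1.0500 = 0.6571.
B is higher at 0.6571.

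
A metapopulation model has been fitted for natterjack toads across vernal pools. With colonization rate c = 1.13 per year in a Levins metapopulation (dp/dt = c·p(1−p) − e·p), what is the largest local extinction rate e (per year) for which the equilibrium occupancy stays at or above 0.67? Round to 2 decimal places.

0.37

1 − e/c ≥ 0.67 ⇒ e ≤ c(1 − 0.67) = 1.13 × 0.3300.
e_max = 0.3729.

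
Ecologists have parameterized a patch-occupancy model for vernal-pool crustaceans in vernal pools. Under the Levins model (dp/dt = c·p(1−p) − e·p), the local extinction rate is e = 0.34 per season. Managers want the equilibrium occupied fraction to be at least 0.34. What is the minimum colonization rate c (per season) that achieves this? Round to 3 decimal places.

0.515

p* = 1 − e/c ≥ 0.34 requires e/c ≤ 0.6600, i.e. c ≥ e/0.6600.
c_min = 0.34/0.6600 = 0.5152.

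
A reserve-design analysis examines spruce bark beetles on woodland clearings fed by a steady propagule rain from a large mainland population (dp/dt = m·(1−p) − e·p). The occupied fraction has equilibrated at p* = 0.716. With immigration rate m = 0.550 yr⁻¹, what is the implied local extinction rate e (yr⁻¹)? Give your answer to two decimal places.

At equilibrium m(1−p*) = e·p*, so e = m(1−p*)/p*.
e = 0.550 × 0.2840 / 0.716 = 0.2182.

0.22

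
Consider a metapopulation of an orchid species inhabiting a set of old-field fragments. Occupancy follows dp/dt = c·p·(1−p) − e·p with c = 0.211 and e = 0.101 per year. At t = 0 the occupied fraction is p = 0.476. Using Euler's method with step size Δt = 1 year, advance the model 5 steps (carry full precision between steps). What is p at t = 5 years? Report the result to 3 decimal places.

Update rule: p ← p + [c·p·(1−p) − e·p]·Δt with Δt = 1.
t = 1: p = 0.47600 + (+0.00455) = 0.48055
t = 2: p = 0.48055 + (+0.00413) = 0.48469
t = 3: p = 0.48469 + (+0.00375) = 0.48843
t = 4: p = 0.48843 + (+0.00339) = 0.49182
t = 5: p = 0.49182 + (+0.00306) = 0.49489

0.495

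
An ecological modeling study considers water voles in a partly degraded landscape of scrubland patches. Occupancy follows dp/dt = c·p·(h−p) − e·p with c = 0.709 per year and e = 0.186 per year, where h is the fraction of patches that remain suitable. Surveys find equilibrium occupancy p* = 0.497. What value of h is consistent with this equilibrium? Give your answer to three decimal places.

At equilibrium c(h−p*) = e, so h = p* + e/c.
h = 0.497 + 0.186/0.709 = 0.497 + 0.2623 = 0.7593.

0.759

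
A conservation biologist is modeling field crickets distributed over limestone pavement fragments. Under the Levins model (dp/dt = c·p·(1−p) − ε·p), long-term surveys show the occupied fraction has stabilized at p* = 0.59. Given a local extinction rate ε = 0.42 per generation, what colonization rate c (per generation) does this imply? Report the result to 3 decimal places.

1.024

At equilibrium c(1−p*) = ε, so c = ε/(1−p*).
c = 0.42/(1 − 0.59) = 0.42/0.4100 = 1.0244.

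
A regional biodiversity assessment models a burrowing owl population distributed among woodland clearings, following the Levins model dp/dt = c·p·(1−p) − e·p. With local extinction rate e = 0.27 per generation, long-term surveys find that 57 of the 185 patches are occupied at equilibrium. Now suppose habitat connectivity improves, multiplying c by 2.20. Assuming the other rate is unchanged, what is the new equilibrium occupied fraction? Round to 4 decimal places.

Observed p* = 57/185 = 0.30811.
Balance c(1−p*) = e gives c = e/(1 − 0.30811) = 0.27/0.69189 = 0.39024.
New p* = 1 − e/c = 1 − 0.27000/0.85853 = 0.68551.

0.6855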